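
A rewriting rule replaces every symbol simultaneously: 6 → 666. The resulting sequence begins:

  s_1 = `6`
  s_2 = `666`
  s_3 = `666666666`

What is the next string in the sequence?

666666666666666666666666666

Apply φ to 666666666 symbol by symbol: 6→666, 6→666, 6→666, 6→666, 6→666, 6→666, 6→666, 6→666, 6→666; joined: 666 666 666 666 666 666 666 666 666.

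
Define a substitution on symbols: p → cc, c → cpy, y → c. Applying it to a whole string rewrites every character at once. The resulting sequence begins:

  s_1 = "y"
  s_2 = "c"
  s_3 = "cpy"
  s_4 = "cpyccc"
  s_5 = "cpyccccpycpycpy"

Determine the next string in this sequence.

Applying the rule to each of the 15 symbols of cpyccccpycpycpy gives the pieces cpy cc c cpy cpy cpy cpy cc c cpy cc c cpy cc c, which concatenate to the answer.

cpyccccpycpycpycpyccccpyccccpyccc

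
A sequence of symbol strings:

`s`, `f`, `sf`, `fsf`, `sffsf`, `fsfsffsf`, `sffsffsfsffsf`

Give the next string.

Each term (from the third on) is the two preceding terms concatenated in order: term 3 = s·f = sf.
So term 8 is fsfsffsf·sffsffsfsffsf.

fsfsffsfsffsffsfsffsf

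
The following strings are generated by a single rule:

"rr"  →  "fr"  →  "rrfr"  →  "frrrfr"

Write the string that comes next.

This is a Fibonacci-style word recurrence s(k) = s(k−2)·s(k−1): e.g. rr·fr = rrfr.
The next term joins rrfr and frrrfr.

rrfrfrrrfr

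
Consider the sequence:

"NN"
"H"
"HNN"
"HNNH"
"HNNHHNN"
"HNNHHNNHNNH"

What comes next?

HNNHHNNHNNHHNNHHNN

This is a Fibonacci-style word recurrence s(k) = s(k−1)·s(k−2): e.g. H·NN = HNN.
So term 7 is HNNHHNNHNNH·HNNHHNN.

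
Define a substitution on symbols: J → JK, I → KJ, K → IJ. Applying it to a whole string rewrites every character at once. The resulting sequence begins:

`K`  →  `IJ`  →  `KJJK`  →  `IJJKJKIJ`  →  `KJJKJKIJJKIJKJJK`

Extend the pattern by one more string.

Rewriting the 16 symbols of KJJKJKIJJKIJKJJK one by one yields IJ JK JK IJ JK IJ KJ JK JK IJ KJ JK IJ JK JK IJ; concatenated:

IJJKJKIJJKIJKJJKJKIJKJJKIJJKJKIJ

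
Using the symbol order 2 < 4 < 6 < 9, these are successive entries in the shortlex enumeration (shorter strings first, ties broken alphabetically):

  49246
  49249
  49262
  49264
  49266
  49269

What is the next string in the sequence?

The successor of 49269 increments the rightmost position that isn't already 9 and resets every position after it to 2.

49292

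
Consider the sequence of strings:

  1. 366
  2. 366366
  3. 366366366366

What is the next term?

366366366366366366366366

s(k+1) = s(k)·s(k) — each term doubles the last.
One more doubling of 366366366366 gives the answer.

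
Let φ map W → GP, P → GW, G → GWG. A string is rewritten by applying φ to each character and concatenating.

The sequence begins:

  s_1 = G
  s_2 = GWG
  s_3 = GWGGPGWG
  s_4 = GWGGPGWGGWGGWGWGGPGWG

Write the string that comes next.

Applying the rule to each of the 21 symbols of GWGGPGWGGWGGWGWGGPGWG gives the pieces GWG GP GWG GWG GW GWG GP GWG GWG GP GWG GWG GP GWG GP GWG GWG GW GWG GP GWG, which concatenate to the answer.

GWGGPGWGGWGGWGWGGPGWGGWGGPGWGGWGGPGWGGPGWGGWGGWGWGGPGWG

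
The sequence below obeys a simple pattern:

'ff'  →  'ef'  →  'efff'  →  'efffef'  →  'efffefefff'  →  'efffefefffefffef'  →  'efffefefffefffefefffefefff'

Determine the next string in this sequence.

Each term (from the third on) is the previous term followed by the one before it: term 3 = ef·ff = efff.
So term 8 is efffefefffefffefefffefefff·efffefefffefffef.

efffefefffefffefefffefefffefffefefffefffef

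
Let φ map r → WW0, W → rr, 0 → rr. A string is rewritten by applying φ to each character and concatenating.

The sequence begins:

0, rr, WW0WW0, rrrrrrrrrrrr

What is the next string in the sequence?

Rewriting each symbol of rrrrrrrrrrrr: r→WW0, r→WW0, r→WW0, r→WW0, r→WW0, r→WW0, r→WW0, r→WW0, r→WW0, r→WW0, r→WW0, r→WW0, which concatenates to WW0 WW0 WW0 WW0 WW0 WW0 WW0 WW0 WW0 WW0 WW0 WW0.

WW0WW0WW0WW0WW0WW0WW0WW0WW0WW0WW0WW0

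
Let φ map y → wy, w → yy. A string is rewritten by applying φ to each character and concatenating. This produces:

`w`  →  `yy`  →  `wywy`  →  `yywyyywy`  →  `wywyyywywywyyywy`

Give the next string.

Rewriting the 16 symbols of wywyyywywywyyywy one by one yields yy wy yy wy wy wy yy wy yy wy yy wy wy wy yy wy; concatenated:

yywyyywywywyyywyyywyyywywywyyywy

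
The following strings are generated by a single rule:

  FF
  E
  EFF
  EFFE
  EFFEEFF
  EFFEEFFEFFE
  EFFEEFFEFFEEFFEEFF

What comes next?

From term 3 onward, concatenate the last term with the second-to-last: E·FF = EFF, EFF·E = EFFE, …
The next term joins EFFEEFFEFFEEFFEEFF and EFFEEFFEFFE.

EFFEEFFEFFEEFFEEFFEFFEEFFEFFE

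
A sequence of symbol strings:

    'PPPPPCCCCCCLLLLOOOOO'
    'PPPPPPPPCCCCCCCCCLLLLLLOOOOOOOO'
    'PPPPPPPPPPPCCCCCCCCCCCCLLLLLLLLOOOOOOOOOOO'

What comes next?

PPPPPPPPPPPPPPCCCCCCCCCCCCCCCLLLLLLLLLLOOOOOOOOOOOOOO

Reading off run lengths: P runs 5, 8, 11; C runs 6, 9, 12; L runs 4, 6, 8; O runs 5, 8, 11 — each is linear in n, where the shown terms are n = 2, 3, 4.
At n = 5 the blocks have lengths 14, 15, 10, 14.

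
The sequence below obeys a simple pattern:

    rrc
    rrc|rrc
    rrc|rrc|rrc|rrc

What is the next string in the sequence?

Each string is two copies of the previous one joined by '|'.
So the next term is two copies of rrc|rrc|rrc|rrc with '|' between the halves.

rrc|rrc|rrc|rrc|rrc|rrc|rrc|rrc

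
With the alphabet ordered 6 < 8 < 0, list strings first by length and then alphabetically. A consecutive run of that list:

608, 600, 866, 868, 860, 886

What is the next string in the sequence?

888

Treat 886 as a base-3 numeral over the given alphabet and add one, carrying through any trailing 0's.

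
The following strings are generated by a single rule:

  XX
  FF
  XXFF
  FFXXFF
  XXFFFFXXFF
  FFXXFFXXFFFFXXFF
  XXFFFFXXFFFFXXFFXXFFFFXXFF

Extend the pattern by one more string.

Each term (from the third on) is the two preceding terms concatenated in order: term 3 = XX·FF = XXFF.
Continuing: FFXXFFXXFFFFXXFF · XXFFFFXXFFFFXXFFXXFFFFXXFF gives term 8.

FFXXFFXXFFFFXXFFXXFFFFXXFFFFXXFFXXFFFFXXFF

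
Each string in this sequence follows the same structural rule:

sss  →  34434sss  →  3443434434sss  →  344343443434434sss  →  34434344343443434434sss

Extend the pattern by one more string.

Each term is the previous one with 34434 prepended.
So the next term is 34434·34434344343443434434sss.

3443434434344343443434434sss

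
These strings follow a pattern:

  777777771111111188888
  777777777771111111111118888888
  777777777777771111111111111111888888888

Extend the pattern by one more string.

Term n consists of 3n+2 7's, followed by 4n 1's, followed by 2n+1 8's, where the shown terms are n = 2, 3, 4.
At n = 5 the blocks have lengths 17, 20, 11.

777777777777777771111111111111111111188888888888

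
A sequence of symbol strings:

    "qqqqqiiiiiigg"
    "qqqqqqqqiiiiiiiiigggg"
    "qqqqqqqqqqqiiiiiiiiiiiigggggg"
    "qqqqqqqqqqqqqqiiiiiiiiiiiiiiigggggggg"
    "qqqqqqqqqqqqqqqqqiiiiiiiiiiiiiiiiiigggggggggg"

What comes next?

Reading off run lengths: q runs 5, 8, 11, 14, 17; i runs 6, 9, 12, 15, 18; g runs 2, 4, 6, 8, 10 — each is linear in n, where the shown terms are n = 2, 3, 4, 5, 6.
At n = 7 the blocks have lengths 20, 21, 12.

qqqqqqqqqqqqqqqqqqqqiiiiiiiiiiiiiiiiiiiiigggggggggggg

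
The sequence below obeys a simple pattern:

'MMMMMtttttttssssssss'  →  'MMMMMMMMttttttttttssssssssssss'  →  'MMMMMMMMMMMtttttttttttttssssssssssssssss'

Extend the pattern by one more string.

MMMMMMMMMMMMMMttttttttttttttttssssssssssssssssssss

Reading off run lengths: M runs 5, 8, 11; t runs 7, 10, 13; s runs 8, 12, 16 — each is linear in n, where the shown terms are n = 2, 3, 4.
For the next term, n = 5, so the run lengths are 14, 16, 20.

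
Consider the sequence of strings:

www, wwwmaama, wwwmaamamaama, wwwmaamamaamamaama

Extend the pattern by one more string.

wwwmaamamaamamaamamaama

The strings grow by a fixed suffix maama each time.
So the next term is wwwmaamamaamamaama·maama.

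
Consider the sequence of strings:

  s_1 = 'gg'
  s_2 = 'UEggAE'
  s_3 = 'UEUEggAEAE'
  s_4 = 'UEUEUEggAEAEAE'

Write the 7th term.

UEUEUEUEUEUEggAEAEAEAEAEAE

Every step adds UE to the front and AE to the end of the previous string.
From UEUEUEggAEAEAE, 3 further steps: UEUEUEggAEAEAE → UEUEUEUEggAEAEAEAE → UEUEUEUEUEggAEAEAEAEAE → (answer).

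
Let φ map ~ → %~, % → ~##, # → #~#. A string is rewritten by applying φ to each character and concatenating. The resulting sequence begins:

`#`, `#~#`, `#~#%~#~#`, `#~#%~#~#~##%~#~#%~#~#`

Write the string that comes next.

#~#%~#~#~##%~#~#%~#~#%~#~##~#~##%~#~#%~#~#~##%~#~#%~#~#

Replace each of the 21 characters of #~#%~#~#~##%~#~#%~#~# in place — #~# %~ #~# ~## %~ #~# %~ #~# %~ #~# #~# ~## %~ #~# %~ #~# ~## %~ #~# %~ #~# — and concatenate.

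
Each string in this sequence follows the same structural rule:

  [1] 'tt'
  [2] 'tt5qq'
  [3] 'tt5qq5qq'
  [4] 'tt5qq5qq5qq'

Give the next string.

tt5qq5qq5qq5qq

Every step adds 5qq to the end: s(k+1) = s(k)·5qq.
One more step from tt5qq5qq5qq gives the answer.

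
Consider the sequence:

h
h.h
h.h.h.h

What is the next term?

Each string is two copies of the previous one joined by '.'.
One more doubling of h.h.h.h gives the answer.

h.h.h.h.h.h.h.h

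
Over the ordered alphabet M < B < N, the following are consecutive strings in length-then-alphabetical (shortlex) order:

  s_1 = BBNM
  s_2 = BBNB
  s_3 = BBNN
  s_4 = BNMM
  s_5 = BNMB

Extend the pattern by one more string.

The successor of BNMB increments the rightmost position that isn't already N and resets every position after it to M.

BNMN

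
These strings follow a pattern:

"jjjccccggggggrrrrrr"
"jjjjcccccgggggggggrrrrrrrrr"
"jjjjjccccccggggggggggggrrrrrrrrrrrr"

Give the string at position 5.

Each string has the form j^{n+1} c^{n+2} g^{3n} r^{3n}, where the shown terms are n = 2, 3, 4.
At n = 6 the blocks have lengths 7, 8, 18, 18.

jjjjjjjccccccccggggggggggggggggggrrrrrrrrrrrrrrrrrr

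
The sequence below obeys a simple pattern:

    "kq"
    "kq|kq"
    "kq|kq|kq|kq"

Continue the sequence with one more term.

s(k+1) = s(k)·|·s(k) — each term doubles the last with '|' between the halves.
One more doubling of kq|kq|kq|kq gives the answer.

kq|kq|kq|kq|kq|kq|kq|kq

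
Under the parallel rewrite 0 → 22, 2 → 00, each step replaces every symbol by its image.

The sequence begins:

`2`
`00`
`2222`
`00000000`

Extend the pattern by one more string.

Apply φ to 00000000 symbol by symbol: 0→22, 0→22, 0→22, 0→22, 0→22, 0→22, 0→22, 0→22; joined: 22 22 22 22 22 22 22 22.

2222222222222222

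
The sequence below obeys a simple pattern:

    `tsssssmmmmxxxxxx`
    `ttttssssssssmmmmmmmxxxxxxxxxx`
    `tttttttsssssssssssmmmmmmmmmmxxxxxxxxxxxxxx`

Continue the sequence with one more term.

Reading off run lengths: t runs 1, 4, 7; s runs 5, 8, 11; m runs 4, 7, 10; x runs 6, 10, 14 — each is linear in n (n = 1, 2, …).
At n = 4 the blocks have lengths 10, 14, 13, 18.

ttttttttttssssssssssssssmmmmmmmmmmmmmxxxxxxxxxxxxxxxxxx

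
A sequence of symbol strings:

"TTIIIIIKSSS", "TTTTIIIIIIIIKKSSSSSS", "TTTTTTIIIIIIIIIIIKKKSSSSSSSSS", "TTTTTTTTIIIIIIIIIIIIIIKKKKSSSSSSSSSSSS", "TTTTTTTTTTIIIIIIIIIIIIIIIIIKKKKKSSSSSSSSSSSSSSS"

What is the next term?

TTTTTTTTTTTTIIIIIIIIIIIIIIIIIIIIKKKKKKSSSSSSSSSSSSSSSSSS

Term n consists of 2n T's, followed by 3n+2 I's, followed by n K's, followed by 3n S's (n = 1, 2, …).
For the next term, n = 6, so the run lengths are 12, 20, 6, 18.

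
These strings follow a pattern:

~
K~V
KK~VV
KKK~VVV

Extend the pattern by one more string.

KKKK~VVVV

s(k+1) = K·s(k)·V, so each term gains K as a prefix and V as a suffix.
One more step from KKK~VVV gives the answer.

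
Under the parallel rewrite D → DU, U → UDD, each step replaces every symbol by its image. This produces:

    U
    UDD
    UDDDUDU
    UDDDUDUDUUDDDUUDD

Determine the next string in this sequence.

Rewriting the 17 symbols of UDDDUDUDUUDDDUUDD one by one yields UDD DU DU DU UDD DU UDD DU UDD UDD DU DU DU UDD UDD DU DU; concatenated:

UDDDUDUDUUDDDUUDDDUUDDUDDDUDUDUUDDUDDDUDU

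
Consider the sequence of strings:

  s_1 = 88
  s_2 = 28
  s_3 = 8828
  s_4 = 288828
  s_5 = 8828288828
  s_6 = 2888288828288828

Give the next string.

88282888282888288828288828

This is a Fibonacci-style word recurrence s(k) = s(k−2)·s(k−1): e.g. 88·28 = 8828.
The next term joins 8828288828 and 2888288828288828.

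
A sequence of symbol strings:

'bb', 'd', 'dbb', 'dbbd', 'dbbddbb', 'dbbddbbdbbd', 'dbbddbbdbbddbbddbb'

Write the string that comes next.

dbbddbbdbbddbbddbbdbbddbbdbbd

This is a Fibonacci-style word recurrence s(k) = s(k−1)·s(k−2): e.g. d·bb = dbb.
Continuing: dbbddbbdbbddbbddbb · dbbddbbdbbd gives term 8.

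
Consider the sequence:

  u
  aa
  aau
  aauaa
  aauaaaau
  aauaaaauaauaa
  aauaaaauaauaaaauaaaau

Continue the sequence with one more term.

aauaaaauaauaaaauaaaauaauaaaauaauaa

This is a Fibonacci-style word recurrence s(k) = s(k−1)·s(k−2): e.g. aa·u = aau.
Continuing: aauaaaauaauaaaauaaaau · aauaaaauaauaa gives term 8.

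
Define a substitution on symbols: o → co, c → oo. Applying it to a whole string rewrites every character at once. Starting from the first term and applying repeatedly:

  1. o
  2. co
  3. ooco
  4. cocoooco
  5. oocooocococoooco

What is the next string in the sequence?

cocooocococooocooocooocococoooco

Applying the rule to each of the 16 symbols of oocooocococoooco gives the pieces co co oo co co co oo co oo co oo co co co oo co, which concatenate to the answer.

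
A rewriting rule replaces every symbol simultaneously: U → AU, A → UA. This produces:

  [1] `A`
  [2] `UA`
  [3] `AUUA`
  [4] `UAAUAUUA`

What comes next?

AUUAUAAUUAAUAUUA

Rewriting each symbol of UAAUAUUA: U→AU, A→UA, A→UA, U→AU, A→UA, U→AU, U→AU, A→UA, which concatenates to AU UA UA AU UA AU AU UA.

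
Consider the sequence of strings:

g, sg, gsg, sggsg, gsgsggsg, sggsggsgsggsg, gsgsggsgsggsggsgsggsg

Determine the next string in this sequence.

sggsggsgsggsggsgsggsgsggsggsgsggsg

Each term (from the third on) is the two preceding terms concatenated in order: term 3 = g·sg = gsg.
The next term joins sggsggsgsggsg and gsgsggsgsggsggsgsggsg.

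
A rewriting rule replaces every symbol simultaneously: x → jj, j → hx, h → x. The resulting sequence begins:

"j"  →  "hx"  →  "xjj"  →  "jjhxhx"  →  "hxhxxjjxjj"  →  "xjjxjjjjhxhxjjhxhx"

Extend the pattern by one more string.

Replace each of the 18 characters of xjjxjjjjhxhxjjhxhx in place — jj hx hx jj hx hx hx hx x jj x jj hx hx x jj x jj — and concatenate.

jjhxhxjjhxhxhxhxxjjxjjhxhxxjjxjj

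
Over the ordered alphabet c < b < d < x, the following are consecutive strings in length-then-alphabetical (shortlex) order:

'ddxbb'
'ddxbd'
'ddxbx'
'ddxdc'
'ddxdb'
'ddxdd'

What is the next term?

The successor of ddxdd increments the rightmost position that isn't already x and resets every position after it to c.

ddxdx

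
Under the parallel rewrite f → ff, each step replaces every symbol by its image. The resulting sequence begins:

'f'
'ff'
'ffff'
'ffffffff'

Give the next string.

ffffffffffffffff

Rewriting each symbol of ffffffff: f→ff, f→ff, f→ff, f→ff, f→ff, f→ff, f→ff, f→ff, which concatenates to ff ff ff ff ff ff ff ff.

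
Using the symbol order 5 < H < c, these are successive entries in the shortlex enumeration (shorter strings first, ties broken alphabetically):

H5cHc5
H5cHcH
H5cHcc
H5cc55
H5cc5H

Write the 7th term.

Stepping forward 2 times from H5cc5H: H5cc5H → H5cc5c, then the target.

H5ccH5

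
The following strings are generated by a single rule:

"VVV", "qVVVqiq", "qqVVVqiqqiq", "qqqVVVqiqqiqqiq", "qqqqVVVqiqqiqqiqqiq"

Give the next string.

Every step adds q to the front and qiq to the end of the previous string.
Applying this once more to qqqqVVVqiqqiqqiqqiq:

qqqqqVVVqiqqiqqiqqiqqiq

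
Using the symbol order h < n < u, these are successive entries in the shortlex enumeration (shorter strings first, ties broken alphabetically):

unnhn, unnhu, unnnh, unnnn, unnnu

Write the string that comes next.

unnuh

The successor of unnnu increments the rightmost position that isn't already u and resets every position after it to h.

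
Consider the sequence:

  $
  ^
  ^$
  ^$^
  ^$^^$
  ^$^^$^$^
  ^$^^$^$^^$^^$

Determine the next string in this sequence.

Each term (from the third on) is the previous term followed by the one before it: term 3 = ^·$ = ^$.
Continuing: ^$^^$^$^^$^^$ · ^$^^$^$^ gives term 8.

^$^^$^$^^$^^$^$^^$^$^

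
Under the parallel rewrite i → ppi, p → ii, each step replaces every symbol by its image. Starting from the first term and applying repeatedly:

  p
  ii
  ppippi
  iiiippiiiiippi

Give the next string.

ppippippippiiiiippippippippippiiiiippi

φ(iiiippiiiiippi) expands symbol-by-symbol to ppi ppi ppi ppi ii ii ppi ppi ppi ppi ppi ii ii ppi; joining the 14 pieces gives the next term.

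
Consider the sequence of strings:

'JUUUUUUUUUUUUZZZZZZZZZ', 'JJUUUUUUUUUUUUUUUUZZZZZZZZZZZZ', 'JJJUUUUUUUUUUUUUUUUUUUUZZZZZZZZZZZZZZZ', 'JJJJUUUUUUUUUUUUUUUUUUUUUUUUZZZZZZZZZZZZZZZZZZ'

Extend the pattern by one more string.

Term n consists of n-2 J's, followed by 4n U's, followed by 3n Z's, where the shown terms are n = 3, 4, 5, 6.
Setting n = 7 gives 5, 28, 21 characters in each block.

JJJJJUUUUUUUUUUUUUUUUUUUUUUUUUUUUZZZZZZZZZZZZZZZZZZZZZ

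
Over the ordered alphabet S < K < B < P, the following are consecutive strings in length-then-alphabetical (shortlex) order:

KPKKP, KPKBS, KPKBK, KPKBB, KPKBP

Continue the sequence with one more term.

Find the rightmost character of KPKBP below P, bump it to the next letter, and reset everything to its right to S.

KPKPS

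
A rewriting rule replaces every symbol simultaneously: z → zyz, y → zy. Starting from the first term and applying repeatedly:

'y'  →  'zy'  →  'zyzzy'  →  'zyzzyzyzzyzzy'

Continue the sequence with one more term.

Replace each of the 13 characters of zyzzyzyzzyzzy in place — zyz zy zyz zyz zy zyz zy zyz zyz zy zyz zyz zy — and concatenate.

zyzzyzyzzyzzyzyzzyzyzzyzzyzyzzyzzy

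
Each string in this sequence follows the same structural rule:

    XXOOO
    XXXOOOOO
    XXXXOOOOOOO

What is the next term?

Each string has the form X^{n+1} O^{2n+1} (n = 1, 2, …).
Setting n = 4 gives 5, 9 characters in each block.

XXXXXOOOOOOOOO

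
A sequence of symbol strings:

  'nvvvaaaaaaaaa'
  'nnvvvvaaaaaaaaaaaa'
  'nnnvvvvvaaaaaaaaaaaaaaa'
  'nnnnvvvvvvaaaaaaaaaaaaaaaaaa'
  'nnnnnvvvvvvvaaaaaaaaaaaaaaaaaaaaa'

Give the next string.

Reading off run lengths: n runs 1, 2, 3, 4, 5; v runs 3, 4, 5, 6, 7; a runs 9, 12, 15, 18, 21 — each is linear in n, where the shown terms are n = 3, 4, 5, 6, 7.
For the next term, n = 8, so the run lengths are 6, 8, 24.

nnnnnnvvvvvvvvaaaaaaaaaaaaaaaaaaaaaaaa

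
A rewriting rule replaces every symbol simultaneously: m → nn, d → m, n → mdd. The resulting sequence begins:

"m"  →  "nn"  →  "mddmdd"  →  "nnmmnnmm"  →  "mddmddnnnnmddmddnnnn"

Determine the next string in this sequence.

Applying the rule to each of the 20 symbols of mddmddnnnnmddmddnnnn gives the pieces nn m m nn m m mdd mdd mdd mdd nn m m nn m m mdd mdd mdd mdd, which concatenate to the answer.

nnmmnnmmmddmddmddmddnnmmnnmmmddmddmddmdd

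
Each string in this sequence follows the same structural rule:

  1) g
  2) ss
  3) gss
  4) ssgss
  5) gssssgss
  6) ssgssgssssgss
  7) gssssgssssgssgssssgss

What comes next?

From term 3 onward, concatenate the second-to-last term with the last: g·ss = gss, ss·gss = ssgss, …
Continuing: ssgssgssssgss · gssssgssssgssgssssgss gives term 8.

ssgssgssssgssgssssgssssgssgssssgss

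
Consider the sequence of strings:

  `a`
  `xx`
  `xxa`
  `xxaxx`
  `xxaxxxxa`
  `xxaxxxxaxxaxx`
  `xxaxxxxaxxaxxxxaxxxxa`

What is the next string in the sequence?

xxaxxxxaxxaxxxxaxxxxaxxaxxxxaxxaxx

From term 3 onward, concatenate the last term with the second-to-last: xx·a = xxa, xxa·xx = xxaxx, …
The next term joins xxaxxxxaxxaxxxxaxxxxa and xxaxxxxaxxaxx.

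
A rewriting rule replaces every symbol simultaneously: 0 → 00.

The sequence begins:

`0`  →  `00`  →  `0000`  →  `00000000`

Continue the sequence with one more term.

Expanding 00000000: 0→00, 0→00, 0→00, 0→00, 0→00, 0→00, 0→00, 0→00. Concatenated: 00 00 00 00 00 00 00 00.

0000000000000000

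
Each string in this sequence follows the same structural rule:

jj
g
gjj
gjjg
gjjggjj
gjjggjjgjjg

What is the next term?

gjjggjjgjjggjjggjj

Each term (from the third on) is the previous term followed by the one before it: term 3 = g·jj = gjj.
Continuing: gjjggjjgjjg · gjjggjj gives term 7.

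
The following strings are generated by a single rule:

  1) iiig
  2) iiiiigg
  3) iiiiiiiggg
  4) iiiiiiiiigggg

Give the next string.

The n-th term is 2n+1 i's then n g's (n = 1, 2, …).
At n = 5 the blocks have lengths 11, 5.

iiiiiiiiiiiggggg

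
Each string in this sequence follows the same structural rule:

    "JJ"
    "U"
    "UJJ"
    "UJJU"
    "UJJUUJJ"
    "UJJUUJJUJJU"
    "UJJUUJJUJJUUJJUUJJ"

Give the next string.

From term 3 onward, concatenate the last term with the second-to-last: U·JJ = UJJ, UJJ·U = UJJU, …
Continuing: UJJUUJJUJJUUJJUUJJ · UJJUUJJUJJU gives term 8.

UJJUUJJUJJUUJJUUJJUJJUUJJUJJU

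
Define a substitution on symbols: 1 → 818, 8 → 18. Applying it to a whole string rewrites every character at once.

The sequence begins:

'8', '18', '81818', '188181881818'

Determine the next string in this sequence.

Rewriting each symbol of 188181881818: 1→818, 8→18, 8→18, 1→818, 8→18, 1→818, 8→18, 8→18, 1→818, 8→18, 1→818, 8→18, which concatenates to 818 18 18 818 18 818 18 18 818 18 818 18.

81818188181881818188181881818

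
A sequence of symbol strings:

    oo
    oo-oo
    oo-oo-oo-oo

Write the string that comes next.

s(k+1) = s(k)·-·s(k) — each term doubles the last with '-' between the halves.
One more doubling of oo-oo-oo-oo gives the answer.

oo-oo-oo-oo-oo-oo-oo-oo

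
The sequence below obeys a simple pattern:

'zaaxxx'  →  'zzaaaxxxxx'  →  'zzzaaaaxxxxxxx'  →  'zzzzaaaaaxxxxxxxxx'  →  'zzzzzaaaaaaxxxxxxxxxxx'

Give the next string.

zzzzzzaaaaaaaxxxxxxxxxxxxx

Each string has the form z^{n-1} a^{n} x^{2n-1}, where the shown terms are n = 2, 3, 4, 5, 6.
For the next term, n = 7, so the run lengths are 6, 7, 13.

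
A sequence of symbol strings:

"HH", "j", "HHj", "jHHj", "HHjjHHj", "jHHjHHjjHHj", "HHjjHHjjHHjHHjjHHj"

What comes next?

jHHjHHjjHHjHHjjHHjjHHjHHjjHHj

This is a Fibonacci-style word recurrence s(k) = s(k−2)·s(k−1): e.g. HH·j = HHj.
So term 8 is jHHjHHjjHHj·HHjjHHjjHHjHHjjHHj.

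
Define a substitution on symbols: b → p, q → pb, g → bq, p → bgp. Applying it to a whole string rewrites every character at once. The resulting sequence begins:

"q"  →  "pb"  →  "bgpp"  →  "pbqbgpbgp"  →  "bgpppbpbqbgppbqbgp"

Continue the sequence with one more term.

pbqbgpbgpbgppbgpppbpbqbgpbgpppbpbqbgp

Applying the rule to each of the 18 symbols of bgpppbpbqbgppbqbgp gives the pieces p bq bgp bgp bgp p bgp p pb p bq bgp bgp p pb p bq bgp, which concatenate to the answer.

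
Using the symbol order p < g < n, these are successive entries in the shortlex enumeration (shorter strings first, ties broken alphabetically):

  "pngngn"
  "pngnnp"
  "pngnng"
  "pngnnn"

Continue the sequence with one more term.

pnnppp

Find the rightmost character of pngnnn below n, bump it to the next letter, and reset everything to its right to p.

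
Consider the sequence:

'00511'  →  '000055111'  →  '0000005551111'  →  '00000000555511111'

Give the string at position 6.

0000000000005555551111111

The n-th term is 2n 0's then n 5's then n+1 1's (n = 1, 2, …).
For term 6, n = 6, so the run lengths are 12, 6, 7.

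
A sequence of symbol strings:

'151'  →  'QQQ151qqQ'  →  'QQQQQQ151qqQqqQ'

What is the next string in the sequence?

s(k+1) = QQQ·s(k)·qqQ, so each term gains QQQ as a prefix and qqQ as a suffix.
One more step from QQQQQQ151qqQqqQ gives the answer.

QQQQQQQQQ151qqQqqQqqQ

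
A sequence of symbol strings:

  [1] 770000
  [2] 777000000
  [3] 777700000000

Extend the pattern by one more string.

777770000000000

The n-th term is n 7's then 2n 0's, where the shown terms are n = 2, 3, 4.
For the next term, n = 5, so the run lengths are 5, 10.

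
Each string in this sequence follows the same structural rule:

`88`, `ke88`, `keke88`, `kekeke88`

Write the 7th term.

Every step adds ke at the front: s(k+1) = ke·s(k).
From kekeke88, 3 further steps: kekeke88 → kekekeke88 → kekekekeke88 → (answer).

kekekekekeke88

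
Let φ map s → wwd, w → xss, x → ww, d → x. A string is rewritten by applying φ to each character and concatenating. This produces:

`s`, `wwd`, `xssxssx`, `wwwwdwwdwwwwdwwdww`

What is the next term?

xssxssxssxssxxssxssxxssxssxssxssxxssxssxxssxss

φ(wwwwdwwdwwwwdwwdww) expands symbol-by-symbol to xss xss xss xss x xss xss x xss xss xss xss x xss xss x xss xss; joining the 18 pieces gives the next term.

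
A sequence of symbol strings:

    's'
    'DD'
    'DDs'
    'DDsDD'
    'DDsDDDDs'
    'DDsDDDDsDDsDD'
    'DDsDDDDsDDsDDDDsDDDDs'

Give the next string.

DDsDDDDsDDsDDDDsDDDDsDDsDDDDsDDsDD

This is a Fibonacci-style word recurrence s(k) = s(k−1)·s(k−2): e.g. DD·s = DDs.
The next term joins DDsDDDDsDDsDDDDsDDDDs and DDsDDDDsDDsDD.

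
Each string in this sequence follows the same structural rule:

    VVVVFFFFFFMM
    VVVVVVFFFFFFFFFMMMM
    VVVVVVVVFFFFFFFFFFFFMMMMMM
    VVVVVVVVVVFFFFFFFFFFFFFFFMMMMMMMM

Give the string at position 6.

VVVVVVVVVVVVVVFFFFFFFFFFFFFFFFFFFFFMMMMMMMMMMMM

Each string has the form V^{2n} F^{3n} M^{2n-2}, where the shown terms are n = 2, 3, 4, 5.
Setting n = 7 gives 14, 21, 12 characters in each block.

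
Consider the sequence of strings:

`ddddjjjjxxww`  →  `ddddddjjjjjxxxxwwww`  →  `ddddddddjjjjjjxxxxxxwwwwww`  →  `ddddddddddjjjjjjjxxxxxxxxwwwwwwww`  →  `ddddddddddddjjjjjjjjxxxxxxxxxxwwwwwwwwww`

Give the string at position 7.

The n-th term is 2n+2 d's then n+3 j's then 2n x's then 2n w's (n = 1, 2, …).
Setting n = 7 gives 16, 10, 14, 14 characters in each block.

ddddddddddddddddjjjjjjjjjjxxxxxxxxxxxxxxwwwwwwwwwwwwww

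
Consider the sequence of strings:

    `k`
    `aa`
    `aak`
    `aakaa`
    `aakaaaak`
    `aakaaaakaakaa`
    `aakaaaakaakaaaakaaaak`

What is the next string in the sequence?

aakaaaakaakaaaakaaaakaakaaaakaakaa

Each term (from the third on) is the previous term followed by the one before it: term 3 = aa·k = aak.
So term 8 is aakaaaakaakaaaakaaaak·aakaaaakaakaa.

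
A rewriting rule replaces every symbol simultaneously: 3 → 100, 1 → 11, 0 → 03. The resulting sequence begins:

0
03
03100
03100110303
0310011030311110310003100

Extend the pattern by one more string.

0310011030311110310003100111111110310011030303100110303

Applying the rule to each of the 25 symbols of 0310011030311110310003100 gives the pieces 03 100 11 03 03 11 11 03 100 03 100 11 11 11 11 03 100 11 03 03 03 100 11 03 03, which concatenate to the answer.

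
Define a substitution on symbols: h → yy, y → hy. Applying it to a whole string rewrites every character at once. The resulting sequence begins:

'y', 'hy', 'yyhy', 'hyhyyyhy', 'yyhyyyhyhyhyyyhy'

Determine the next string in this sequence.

hyhyyyhyhyhyyyhyyyhyyyhyhyhyyyhy

φ(yyhyyyhyhyhyyyhy) expands symbol-by-symbol to hy hy yy hy hy hy yy hy yy hy yy hy hy hy yy hy; joining the 16 pieces gives the next term.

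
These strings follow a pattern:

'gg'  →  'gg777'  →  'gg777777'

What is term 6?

Each term is the previous one with 777 appended.
From gg777777, 3 further steps: gg777777 → gg777777777 → gg777777777777 → (answer).

gg777777777777777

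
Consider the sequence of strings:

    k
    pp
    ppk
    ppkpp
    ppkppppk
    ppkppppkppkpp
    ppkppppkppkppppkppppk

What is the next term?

Each term (from the third on) is the previous term followed by the one before it: term 3 = pp·k = ppk.
Continuing: ppkppppkppkppppkppppk · ppkppppkppkpp gives term 8.

ppkppppkppkppppkppppkppkppppkppkpp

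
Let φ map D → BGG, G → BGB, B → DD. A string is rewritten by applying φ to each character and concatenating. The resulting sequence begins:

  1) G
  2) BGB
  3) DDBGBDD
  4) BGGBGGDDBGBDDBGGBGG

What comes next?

DDBGBBGBDDBGBBGBBGGBGGDDBGBDDBGGBGGDDBGBBGBDDBGBBGB

Replace each of the 19 characters of BGGBGGDDBGBDDBGGBGG in place — DD BGB BGB DD BGB BGB BGG BGG DD BGB DD BGG BGG DD BGB BGB DD BGB BGB — and concatenate.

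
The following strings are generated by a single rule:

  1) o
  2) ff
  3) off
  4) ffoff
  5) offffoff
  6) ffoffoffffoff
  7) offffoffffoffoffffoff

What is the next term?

ffoffoffffoffoffffoffffoffoffffoff

This is a Fibonacci-style word recurrence s(k) = s(k−2)·s(k−1): e.g. o·ff = off.
So term 8 is ffoffoffffoff·offffoffffoffoffffoff.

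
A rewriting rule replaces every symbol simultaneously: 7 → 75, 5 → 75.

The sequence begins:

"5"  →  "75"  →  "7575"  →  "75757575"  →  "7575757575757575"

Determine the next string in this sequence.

Replace each of the 16 characters of 7575757575757575 in place — 75 75 75 75 75 75 75 75 75 75 75 75 75 75 75 75 — and concatenate.

75757575757575757575757575757575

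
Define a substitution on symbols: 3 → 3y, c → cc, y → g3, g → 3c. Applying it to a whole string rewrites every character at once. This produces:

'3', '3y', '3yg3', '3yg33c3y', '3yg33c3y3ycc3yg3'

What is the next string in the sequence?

3yg33c3y3ycc3yg33yg3cccc3yg33c3y

φ(3yg33c3y3ycc3yg3) expands symbol-by-symbol to 3y g3 3c 3y 3y cc 3y g3 3y g3 cc cc 3y g3 3c 3y; joining the 16 pieces gives the next term.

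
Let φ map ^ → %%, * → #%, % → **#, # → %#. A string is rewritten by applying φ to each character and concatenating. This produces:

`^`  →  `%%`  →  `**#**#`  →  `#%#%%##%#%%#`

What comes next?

%#**#%#**#**#%#%#**#%#**#**#%#

Apply φ to #%#%%##%#%%# symbol by symbol: #→%#, %→**#, #→%#, %→**#, %→**#, #→%#, #→%#, %→**#, #→%#, %→**#, %→**#, #→%#; joined: %# **# %# **# **# %# %# **# %# **# **# %#.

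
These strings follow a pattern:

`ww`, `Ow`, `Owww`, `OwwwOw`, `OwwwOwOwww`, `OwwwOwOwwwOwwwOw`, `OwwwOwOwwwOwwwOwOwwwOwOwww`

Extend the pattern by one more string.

From term 3 onward, concatenate the last term with the second-to-last: Ow·ww = Owww, Owww·Ow = OwwwOw, …
Continuing: OwwwOwOwwwOwwwOwOwwwOwOwww · OwwwOwOwwwOwwwOw gives term 8.

OwwwOwOwwwOwwwOwOwwwOwOwwwOwwwOwOwwwOwwwOw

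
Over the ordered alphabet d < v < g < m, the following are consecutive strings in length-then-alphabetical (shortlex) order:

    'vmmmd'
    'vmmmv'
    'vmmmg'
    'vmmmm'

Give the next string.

Find the rightmost character of vmmmm below m, bump it to the next letter, and reset everything to its right to d.

gdddd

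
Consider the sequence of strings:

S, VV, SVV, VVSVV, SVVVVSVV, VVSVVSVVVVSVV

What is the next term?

Each term (from the third on) is the two preceding terms concatenated in order: term 3 = S·VV = SVV.
The next term joins SVVVVSVV and VVSVVSVVVVSVV.

SVVVVSVVVVSVVSVVVVSVV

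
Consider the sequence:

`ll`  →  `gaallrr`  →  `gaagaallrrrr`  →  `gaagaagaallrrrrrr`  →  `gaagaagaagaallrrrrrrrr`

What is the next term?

gaagaagaagaagaallrrrrrrrrrr

Each term wraps the previous one in gaa on the left and rr on the right.
One more step from gaagaagaagaallrrrrrrrr gives the answer.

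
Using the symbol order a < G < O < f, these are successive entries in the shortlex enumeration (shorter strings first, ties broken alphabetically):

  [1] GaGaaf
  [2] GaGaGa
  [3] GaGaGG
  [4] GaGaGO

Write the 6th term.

GaGaOa

Advancing 2 positions from GaGaGO through GaGaGO → GaGaGf reaches term 6.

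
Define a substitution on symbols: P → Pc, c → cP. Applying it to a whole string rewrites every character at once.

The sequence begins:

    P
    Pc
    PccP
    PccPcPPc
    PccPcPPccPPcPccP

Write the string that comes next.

φ(PccPcPPccPPcPccP) expands symbol-by-symbol to Pc cP cP Pc cP Pc Pc cP cP Pc Pc cP Pc cP cP Pc; joining the 16 pieces gives the next term.

PccPcPPccPPcPccPcPPcPccPPccPcPPc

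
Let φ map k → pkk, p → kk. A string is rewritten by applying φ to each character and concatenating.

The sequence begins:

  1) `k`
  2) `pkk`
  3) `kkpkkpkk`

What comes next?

pkkpkkkkpkkpkkkkpkkpkk

Apply φ to kkpkkpkk symbol by symbol: k→pkk, k→pkk, p→kk, k→pkk, k→pkk, p→kk, k→pkk, k→pkk; joined: pkk pkk kk pkk pkk kk pkk pkk.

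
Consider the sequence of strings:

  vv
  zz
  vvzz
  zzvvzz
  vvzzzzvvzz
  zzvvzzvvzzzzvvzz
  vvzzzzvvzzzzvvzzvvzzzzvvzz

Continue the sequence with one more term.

zzvvzzvvzzzzvvzzvvzzzzvvzzzzvvzzvvzzzzvvzz

This is a Fibonacci-style word recurrence s(k) = s(k−2)·s(k−1): e.g. vv·zz = vvzz.
Continuing: zzvvzzvvzzzzvvzz · vvzzzzvvzzzzvvzzvvzzzzvvzz gives term 8.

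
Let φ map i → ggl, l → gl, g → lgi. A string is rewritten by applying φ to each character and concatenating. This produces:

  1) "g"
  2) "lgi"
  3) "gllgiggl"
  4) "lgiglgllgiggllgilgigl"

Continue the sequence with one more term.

φ(lgiglgllgiggllgilgigl) expands symbol-by-symbol to gl lgi ggl lgi gl lgi gl gl lgi ggl lgi lgi gl gl lgi ggl gl lgi ggl lgi gl; joining the 21 pieces gives the next term.

gllgiggllgigllgiglgllgiggllgilgiglgllgigglgllgiggllgigl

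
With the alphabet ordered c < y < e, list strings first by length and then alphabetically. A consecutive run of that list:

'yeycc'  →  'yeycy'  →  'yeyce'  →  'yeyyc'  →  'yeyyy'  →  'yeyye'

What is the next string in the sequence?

The successor of yeyye increments the rightmost position that isn't already e and resets every position after it to c.

yeyec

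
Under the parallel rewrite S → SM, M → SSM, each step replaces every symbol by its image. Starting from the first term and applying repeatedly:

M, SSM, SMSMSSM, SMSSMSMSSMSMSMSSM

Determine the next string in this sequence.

Applying the rule to each of the 17 symbols of SMSSMSMSSMSMSMSSM gives the pieces SM SSM SM SM SSM SM SSM SM SM SSM SM SSM SM SSM SM SM SSM, which concatenate to the answer.

SMSSMSMSMSSMSMSSMSMSMSSMSMSSMSMSSMSMSMSSM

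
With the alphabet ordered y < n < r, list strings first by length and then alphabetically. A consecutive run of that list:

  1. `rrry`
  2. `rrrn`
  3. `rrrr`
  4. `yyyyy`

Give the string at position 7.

yyyny

Stepping forward 3 times from yyyyy: yyyyy → yyyyn → yyyyr, then the target.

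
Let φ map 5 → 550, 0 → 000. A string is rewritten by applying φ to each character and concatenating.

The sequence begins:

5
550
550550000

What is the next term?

550550000550550000000000000

Rewriting each symbol of 550550000: 5→550, 5→550, 0→000, 5→550, 5→550, 0→000, 0→000, 0→000, 0→000, which concatenates to 550 550 000 550 550 000 000 000 000.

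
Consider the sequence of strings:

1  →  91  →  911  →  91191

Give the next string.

91191911

This is a Fibonacci-style word recurrence s(k) = s(k−1)·s(k−2): e.g. 91·1 = 911.
Continuing: 91191 · 911 gives term 5.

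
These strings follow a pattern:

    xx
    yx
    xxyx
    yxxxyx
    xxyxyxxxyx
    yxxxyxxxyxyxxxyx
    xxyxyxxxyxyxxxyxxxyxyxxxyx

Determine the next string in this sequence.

yxxxyxxxyxyxxxyxxxyxyxxxyxyxxxyxxxyxyxxxyx

This is a Fibonacci-style word recurrence s(k) = s(k−2)·s(k−1): e.g. xx·yx = xxyx.
Continuing: yxxxyxxxyxyxxxyx · xxyxyxxxyxyxxxyxxxyxyxxxyx gives term 8.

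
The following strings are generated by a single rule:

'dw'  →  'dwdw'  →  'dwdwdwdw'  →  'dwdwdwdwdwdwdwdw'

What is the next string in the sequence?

s(k+1) = s(k)·s(k) — each term doubles the last.
So the next term is two copies of dwdwdwdwdwdwdwdw.

dwdwdwdwdwdwdwdwdwdwdwdwdwdwdwdw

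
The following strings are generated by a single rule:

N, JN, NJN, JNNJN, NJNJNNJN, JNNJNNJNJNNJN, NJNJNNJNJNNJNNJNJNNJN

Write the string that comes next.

This is a Fibonacci-style word recurrence s(k) = s(k−2)·s(k−1): e.g. N·JN = NJN.
So term 8 is JNNJNNJNJNNJN·NJNJNNJNJNNJNNJNJNNJN.

JNNJNNJNJNNJNNJNJNNJNJNNJNNJNJNNJN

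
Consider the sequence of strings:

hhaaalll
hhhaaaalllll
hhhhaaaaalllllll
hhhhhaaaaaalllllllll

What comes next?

hhhhhhaaaaaaalllllllllll

The n-th term is n h's then n+1 a's then 2n-1 l's, where the shown terms are n = 2, 3, 4, 5.
At n = 6 the blocks have lengths 6, 7, 11.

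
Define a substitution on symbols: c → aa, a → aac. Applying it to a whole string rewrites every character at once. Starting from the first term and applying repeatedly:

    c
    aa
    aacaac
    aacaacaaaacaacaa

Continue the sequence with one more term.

aacaacaaaacaacaaaacaacaacaacaaaacaacaaaacaac

Applying the rule to each of the 16 symbols of aacaacaaaacaacaa gives the pieces aac aac aa aac aac aa aac aac aac aac aa aac aac aa aac aac, which concatenate to the answer.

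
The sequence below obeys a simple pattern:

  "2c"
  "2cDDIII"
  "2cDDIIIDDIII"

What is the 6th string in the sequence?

2cDDIIIDDIIIDDIIIDDIIIDDIII

Every step adds DDIII to the end: s(k+1) = s(k)·DDIII.
From 2cDDIIIDDIII, 3 further steps: 2cDDIIIDDIII → 2cDDIIIDDIIIDDIII → 2cDDIIIDDIIIDDIIIDDIII → (answer).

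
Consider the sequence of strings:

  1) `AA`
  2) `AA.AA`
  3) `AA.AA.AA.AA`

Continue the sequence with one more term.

Every step duplicates the string with '.' between the halves.
Doubling AA.AA.AA.AA with '.' between the halves:

AA.AA.AA.AA.AA.AA.AA.AA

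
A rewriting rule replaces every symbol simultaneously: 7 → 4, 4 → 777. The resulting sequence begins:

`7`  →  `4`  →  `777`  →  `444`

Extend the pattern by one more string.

Apply φ to 444 symbol by symbol: 4→777, 4→777, 4→777; joined: 777 777 777.

777777777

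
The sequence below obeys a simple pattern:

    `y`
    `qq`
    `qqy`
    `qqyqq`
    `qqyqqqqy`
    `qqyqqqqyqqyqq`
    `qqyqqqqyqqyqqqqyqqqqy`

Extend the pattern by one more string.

From term 3 onward, concatenate the last term with the second-to-last: qq·y = qqy, qqy·qq = qqyqq, …
The next term joins qqyqqqqyqqyqqqqyqqqqy and qqyqqqqyqqyqq.

qqyqqqqyqqyqqqqyqqqqyqqyqqqqyqqyqq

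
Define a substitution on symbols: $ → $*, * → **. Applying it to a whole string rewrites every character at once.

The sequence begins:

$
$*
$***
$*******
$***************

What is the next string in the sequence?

$*******************************

Replace each of the 16 characters of $*************** in place — $* ** ** ** ** ** ** ** ** ** ** ** ** ** ** ** — and concatenate.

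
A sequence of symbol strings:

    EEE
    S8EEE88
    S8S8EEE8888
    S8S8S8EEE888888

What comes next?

Every step adds S8 to the front and 88 to the end of the previous string.
Applying this once more to S8S8S8EEE888888:

S8S8S8S8EEE88888888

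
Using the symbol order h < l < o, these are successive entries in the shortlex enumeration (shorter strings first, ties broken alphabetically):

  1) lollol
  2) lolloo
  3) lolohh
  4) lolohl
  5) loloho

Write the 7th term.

lololl

Advancing 2 positions from loloho through loloho → lololh reaches term 7.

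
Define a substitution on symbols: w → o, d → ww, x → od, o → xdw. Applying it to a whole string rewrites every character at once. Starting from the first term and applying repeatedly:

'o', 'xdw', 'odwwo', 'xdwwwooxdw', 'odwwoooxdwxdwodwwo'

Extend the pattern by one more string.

Rewriting the 18 symbols of odwwoooxdwxdwodwwo one by one yields xdw ww o o xdw xdw xdw od ww o od ww o xdw ww o o xdw; concatenated:

xdwwwooxdwxdwxdwodwwoodwwoxdwwwooxdw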